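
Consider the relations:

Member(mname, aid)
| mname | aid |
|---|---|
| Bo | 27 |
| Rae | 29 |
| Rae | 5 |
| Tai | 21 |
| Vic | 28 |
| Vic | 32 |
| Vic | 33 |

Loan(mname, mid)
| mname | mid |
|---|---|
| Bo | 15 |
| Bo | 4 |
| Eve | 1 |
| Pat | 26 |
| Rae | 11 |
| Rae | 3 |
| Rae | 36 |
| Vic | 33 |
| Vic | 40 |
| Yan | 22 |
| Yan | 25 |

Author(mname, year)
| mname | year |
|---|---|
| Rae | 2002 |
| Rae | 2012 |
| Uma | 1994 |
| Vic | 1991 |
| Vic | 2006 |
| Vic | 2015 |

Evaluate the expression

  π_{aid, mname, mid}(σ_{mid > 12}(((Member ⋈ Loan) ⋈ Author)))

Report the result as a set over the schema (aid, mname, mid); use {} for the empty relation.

{(28, Vic, 33), (28, Vic, 40), (29, Rae, 36), (32, Vic, 33), (32, Vic, 40), (33, Vic, 33), (33, Vic, 40), (5, Rae, 36)}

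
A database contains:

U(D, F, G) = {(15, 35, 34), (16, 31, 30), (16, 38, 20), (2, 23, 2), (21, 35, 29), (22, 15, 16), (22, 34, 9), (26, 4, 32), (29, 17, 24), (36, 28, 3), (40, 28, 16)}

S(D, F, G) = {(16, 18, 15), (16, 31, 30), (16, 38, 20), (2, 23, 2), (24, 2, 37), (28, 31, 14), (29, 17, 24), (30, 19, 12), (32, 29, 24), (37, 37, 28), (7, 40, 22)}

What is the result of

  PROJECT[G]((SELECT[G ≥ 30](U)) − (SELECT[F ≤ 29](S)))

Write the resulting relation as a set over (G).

σ[G ≥ 30]: keep tuples satisfying G ≥ 30 → {(15, 35, 34), (16, 31, 30), (26, 4, 32)}
σ[F ≤ 29]: keep tuples satisfying F ≤ 29 → {(16, 18, 15), (2, 23, 2), (24, 2, 37), (29, 17, 24), (30, 19, 12), (32, 29, 24)}
Taking the difference: {(15, 35, 34), (16, 31, 30), (26, 4, 32)}
π_{G} gives {30, 32, 34}.

{30, 32, 34}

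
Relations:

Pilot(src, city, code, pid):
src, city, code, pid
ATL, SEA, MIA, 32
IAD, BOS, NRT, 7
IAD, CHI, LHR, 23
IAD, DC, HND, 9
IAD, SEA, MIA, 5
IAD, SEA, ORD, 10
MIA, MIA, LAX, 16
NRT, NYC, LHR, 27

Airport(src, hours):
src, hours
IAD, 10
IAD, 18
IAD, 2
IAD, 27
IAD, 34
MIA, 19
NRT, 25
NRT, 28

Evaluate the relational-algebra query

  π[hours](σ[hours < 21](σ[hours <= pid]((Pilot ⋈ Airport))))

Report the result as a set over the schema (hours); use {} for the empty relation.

{10, 18, 2}

Pilot ⋈ Airport (natural join on src): {(IAD, BOS, NRT, 7, 10), (IAD, BOS, NRT, 7, 18), (IAD, BOS, NRT, 7, 2), (IAD, BOS, NRT, 7, 27), (IAD, BOS, NRT, 7, 34), (IAD, CHI, LHR, 23, 10), (IAD, CHI, LHR, 23, 18), (IAD, CHI, LHR, 23, 2), (IAD, CHI, LHR, 23, 27), (IAD, CHI, LHR, 23, 34), (IAD, DC, HND, 9, 10), (IAD, DC, HND, 9, 18), (IAD, DC, HND, 9, 2), (IAD, DC, HND, 9, 27), (IAD, DC, HND, 9, 34), (IAD, SEA, MIA, 5, 10), (IAD, SEA, MIA, 5, 18), (IAD, SEA, MIA, 5, 2), (IAD, SEA, MIA, 5, 27), (IAD, SEA, MIA, 5, 34), (IAD, SEA, ORD, 10, 10), (IAD, SEA, ORD, 10, 18), (IAD, SEA, ORD, 10, 2), (IAD, SEA, ORD, 10, 27), (IAD, SEA, ORD, 10, 34), (MIA, MIA, LAX, 16, 19), (NRT, NYC, LHR, 27, 25), (NRT, NYC, LHR, 27, 28)}
Selection hours <= pid: {(IAD, BOS, NRT, 7, 2), (IAD, CHI, LHR, 23, 10), (IAD, CHI, LHR, 23, 18), (IAD, CHI, LHR, 23, 2), (IAD, DC, HND, 9, 2), (IAD, SEA, MIA, 5, 2), (IAD, SEA, ORD, 10, 10), (IAD, SEA, ORD, 10, 2), (NRT, NYC, LHR, 27, 25)}
Selection hours < 21: {(IAD, BOS, NRT, 7, 2), (IAD, CHI, LHR, 23, 10), (IAD, CHI, LHR, 23, 18), (IAD, CHI, LHR, 23, 2), (IAD, DC, HND, 9, 2), (IAD, SEA, MIA, 5, 2), (IAD, SEA, ORD, 10, 10), (IAD, SEA, ORD, 10, 2)}
Keep only column(s) hours (5 duplicate(s) eliminated): {10, 18, 2}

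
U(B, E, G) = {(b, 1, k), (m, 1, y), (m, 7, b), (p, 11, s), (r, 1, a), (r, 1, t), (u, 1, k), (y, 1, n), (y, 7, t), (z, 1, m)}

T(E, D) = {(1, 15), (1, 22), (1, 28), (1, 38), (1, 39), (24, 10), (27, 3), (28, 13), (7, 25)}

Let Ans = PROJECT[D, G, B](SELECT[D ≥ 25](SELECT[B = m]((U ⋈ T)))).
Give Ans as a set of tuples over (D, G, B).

{(25, b, m), (28, y, m), (38, y, m), (39, y, m)}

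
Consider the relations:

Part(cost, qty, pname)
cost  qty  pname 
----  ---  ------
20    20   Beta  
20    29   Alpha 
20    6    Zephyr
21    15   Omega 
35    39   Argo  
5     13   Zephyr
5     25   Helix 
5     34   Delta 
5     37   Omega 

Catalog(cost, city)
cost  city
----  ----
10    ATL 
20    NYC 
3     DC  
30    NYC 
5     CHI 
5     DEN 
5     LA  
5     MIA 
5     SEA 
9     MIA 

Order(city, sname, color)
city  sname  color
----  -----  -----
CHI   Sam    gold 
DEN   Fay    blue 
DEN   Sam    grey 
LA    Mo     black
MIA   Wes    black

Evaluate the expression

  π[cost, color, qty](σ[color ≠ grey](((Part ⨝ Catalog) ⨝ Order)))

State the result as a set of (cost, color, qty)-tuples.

Natural join on cost: {(20, 20, Beta, NYC), (20, 29, Alpha, NYC), (20, 6, Zephyr, NYC), (5, 13, Zephyr, CHI), (5, 13, Zephyr, DEN), (5, 13, Zephyr, LA), (5, 13, Zephyr, MIA), (5, 13, Zephyr, SEA), (5, 25, Helix, CHI), (5, 25, Helix, DEN), (5, 25, Helix, LA), (5, 25, Helix, MIA), (5, 25, Helix, SEA), (5, 34, Delta, CHI), (5, 34, Delta, DEN), (5, 34, Delta, LA), (5, 34, Delta, MIA), (5, 34, Delta, SEA), (5, 37, Omega, CHI), (5, 37, Omega, DEN), (5, 37, Omega, LA), (5, 37, Omega, MIA), (5, 37, Omega, SEA)}
Natural join on city: {(5, 13, Zephyr, CHI, Sam, gold), (5, 13, Zephyr, DEN, Fay, blue), (5, 13, Zephyr, DEN, Sam, grey), (5, 13, Zephyr, LA, Mo, black), (5, 13, Zephyr, MIA, Wes, black), (5, 25, Helix, CHI, Sam, gold), (5, 25, Helix, DEN, Fay, blue), (5, 25, Helix, DEN, Sam, grey), (5, 25, Helix, LA, Mo, black), (5, 25, Helix, MIA, Wes, black), (5, 34, Delta, CHI, Sam, gold), (5, 34, Delta, DEN, Fay, blue), (5, 34, Delta, DEN, Sam, grey), (5, 34, Delta, LA, Mo, black), (5, 34, Delta, MIA, Wes, black), (5, 37, Omega, CHI, Sam, gold), (5, 37, Omega, DEN, Fay, blue), (5, 37, Omega, DEN, Sam, grey), (5, 37, Omega, LA, Mo, black), (5, 37, Omega, MIA, Wes, black)}
Filtering on color ≠ grey leaves {(5, 13, Zephyr, CHI, Sam, gold), (5, 13, Zephyr, DEN, Fay, blue), (5, 13, Zephyr, LA, Mo, black), (5, 13, Zephyr, MIA, Wes, black), (5, 25, Helix, CHI, Sam, gold), (5, 25, Helix, DEN, Fay, blue), (5, 25, Helix, LA, Mo, black), (5, 25, Helix, MIA, Wes, black), (5, 34, Delta, CHI, Sam, gold), (5, 34, Delta, DEN, Fay, blue), (5, 34, Delta, LA, Mo, black), (5, 34, Delta, MIA, Wes, black), (5, 37, Omega, CHI, Sam, gold), (5, 37, Omega, DEN, Fay, blue), (5, 37, Omega, LA, Mo, black), (5, 37, Omega, MIA, Wes, black)}.
π_{cost, color, qty} gives {(5, black, 13), (5, black, 25), (5, black, 34), (5, black, 37), (5, blue, 13), (5, blue, 25), (5, blue, 34), (5, blue, 37), (5, gold, 13), (5, gold, 25), (5, gold, 34), (5, gold, 37)} (4 duplicate(s) eliminated).

{(5, black, 13), (5, black, 25), (5, black, 34), (5, black, 37), (5, blue, 13), (5, blue, 25), (5, blue, 34), (5, blue, 37), (5, gold, 13), (5, gold, 25), (5, gold, 34), (5, gold, 37)}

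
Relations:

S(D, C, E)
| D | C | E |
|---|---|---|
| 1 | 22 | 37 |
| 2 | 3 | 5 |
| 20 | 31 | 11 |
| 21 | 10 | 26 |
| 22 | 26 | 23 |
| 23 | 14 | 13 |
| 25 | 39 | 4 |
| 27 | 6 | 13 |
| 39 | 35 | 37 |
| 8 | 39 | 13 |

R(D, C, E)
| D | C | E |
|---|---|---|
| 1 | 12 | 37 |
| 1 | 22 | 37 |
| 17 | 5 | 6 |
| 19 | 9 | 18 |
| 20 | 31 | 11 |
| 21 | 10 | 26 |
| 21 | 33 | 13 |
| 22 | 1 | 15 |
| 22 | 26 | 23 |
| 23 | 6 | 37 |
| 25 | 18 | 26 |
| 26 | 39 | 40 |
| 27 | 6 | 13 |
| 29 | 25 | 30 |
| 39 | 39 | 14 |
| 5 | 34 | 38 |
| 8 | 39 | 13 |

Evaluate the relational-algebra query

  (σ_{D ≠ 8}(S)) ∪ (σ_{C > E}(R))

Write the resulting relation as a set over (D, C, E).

{(1, 22, 37), (2, 3, 5), (20, 31, 11), (21, 10, 26), (21, 33, 13), (22, 26, 23), (23, 14, 13), (25, 39, 4), (27, 6, 13), (39, 35, 37), (39, 39, 14), (8, 39, 13)}

Selection D ≠ 8: {(1, 22, 37), (2, 3, 5), (20, 31, 11), (21, 10, 26), (22, 26, 23), (23, 14, 13), (25, 39, 4), (27, 6, 13), (39, 35, 37)}
Selection C > E: {(20, 31, 11), (21, 33, 13), (22, 26, 23), (39, 39, 14), (8, 39, 13)}
Union: {(1, 22, 37), (2, 3, 5), (20, 31, 11), (21, 10, 26), (22, 26, 23), (23, 14, 13), (25, 39, 4), (27, 6, 13), (39, 35, 37)} with {(20, 31, 11), (21, 33, 13), (22, 26, 23), (39, 39, 14), (8, 39, 13)} → {(1, 22, 37), (2, 3, 5), (20, 31, 11), (21, 10, 26), (21, 33, 13), (22, 26, 23), (23, 14, 13), (25, 39, 4), (27, 6, 13), (39, 35, 37), (39, 39, 14), (8, 39, 13)}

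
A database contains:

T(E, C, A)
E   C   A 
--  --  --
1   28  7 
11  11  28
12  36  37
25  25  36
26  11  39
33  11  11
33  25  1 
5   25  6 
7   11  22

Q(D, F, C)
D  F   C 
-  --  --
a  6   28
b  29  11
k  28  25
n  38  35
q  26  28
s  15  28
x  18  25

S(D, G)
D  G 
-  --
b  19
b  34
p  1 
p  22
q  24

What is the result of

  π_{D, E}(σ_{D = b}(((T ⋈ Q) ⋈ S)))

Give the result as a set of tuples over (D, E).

Joining T and Q on C yields {(1, 28, 7, a, 6), (1, 28, 7, q, 26), (1, 28, 7, s, 15), (11, 11, 28, b, 29), (25, 25, 36, k, 28), (25, 25, 36, x, 18), (26, 11, 39, b, 29), (33, 11, 11, b, 29), (33, 25, 1, k, 28), (33, 25, 1, x, 18), (5, 25, 6, k, 28), (5, 25, 6, x, 18), (7, 11, 22, b, 29)}.
Joining (T ⋈ Q) and S on D yields {(1, 28, 7, q, 26, 24), (11, 11, 28, b, 29, 19), (11, 11, 28, b, 29, 34), (26, 11, 39, b, 29, 19), (26, 11, 39, b, 29, 34), (33, 11, 11, b, 29, 19), (33, 11, 11, b, 29, 34), (7, 11, 22, b, 29, 19), (7, 11, 22, b, 29, 34)}.
Selection D = b: {(11, 11, 28, b, 29, 19), (11, 11, 28, b, 29, 34), (26, 11, 39, b, 29, 19), (26, 11, 39, b, 29, 34), (33, 11, 11, b, 29, 19), (33, 11, 11, b, 29, 34), (7, 11, 22, b, 29, 19), (7, 11, 22, b, 29, 34)}
Projecting to D, E (4 duplicate(s) eliminated): {(b, 11), (b, 26), (b, 33), (b, 7)}

{(b, 11), (b, 26), (b, 33), (b, 7)}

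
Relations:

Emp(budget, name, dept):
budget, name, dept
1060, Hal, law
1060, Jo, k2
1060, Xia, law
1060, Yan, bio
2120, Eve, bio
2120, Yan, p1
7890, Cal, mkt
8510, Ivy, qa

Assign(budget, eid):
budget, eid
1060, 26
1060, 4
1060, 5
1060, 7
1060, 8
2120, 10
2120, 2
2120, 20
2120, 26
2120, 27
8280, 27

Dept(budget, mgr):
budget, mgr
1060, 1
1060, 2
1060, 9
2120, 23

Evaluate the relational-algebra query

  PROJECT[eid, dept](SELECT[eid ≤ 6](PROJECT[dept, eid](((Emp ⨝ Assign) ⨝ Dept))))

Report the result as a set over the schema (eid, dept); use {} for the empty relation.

Joining Emp and Assign on budget yields {(1060, Hal, law, 26), (1060, Hal, law, 4), (1060, Hal, law, 5), (1060, Hal, law, 7), (1060, Hal, law, 8), (1060, Jo, k2, 26), (1060, Jo, k2, 4), (1060, Jo, k2, 5), (1060, Jo, k2, 7), (1060, Jo, k2, 8), (1060, Xia, law, 26), (1060, Xia, law, 4), (1060, Xia, law, 5), (1060, Xia, law, 7), (1060, Xia, law, 8), (1060, Yan, bio, 26), (1060, Yan, bio, 4), (1060, Yan, bio, 5), (1060, Yan, bio, 7), (1060, Yan, bio, 8), (2120, Eve, bio, 10), (2120, Eve, bio, 2), (2120, Eve, bio, 20), (2120, Eve, bio, 26), (2120, Eve, bio, 27), (2120, Yan, p1, 10), (2120, Yan, p1, 2), (2120, Yan, p1, 20), (2120, Yan, p1, 26), (2120, Yan, p1, 27)}.
Joining (Emp ⨝ Assign) and Dept on budget yields {(1060, Hal, law, 26, 1), (1060, Hal, law, 26, 2), (1060, Hal, law, 26, 9), (1060, Hal, law, 4, 1), (1060, Hal, law, 4, 2), (1060, Hal, law, 4, 9), (1060, Hal, law, 5, 1), (1060, Hal, law, 5, 2), (1060, Hal, law, 5, 9), (1060, Hal, law, 7, 1), (1060, Hal, law, 7, 2), (1060, Hal, law, 7, 9), (1060, Hal, law, 8, 1), (1060, Hal, law, 8, 2), (1060, Hal, law, 8, 9), (1060, Jo, k2, 26, 1), (1060, Jo, k2, 26, 2), (1060, Jo, k2, 26, 9), (1060, Jo, k2, 4, 1), (1060, Jo, k2, 4, 2), (1060, Jo, k2, 4, 9), (1060, Jo, k2, 5, 1), (1060, Jo, k2, 5, 2), (1060, Jo, k2, 5, 9), (1060, Jo, k2, 7, 1), (1060, Jo, k2, 7, 2), (1060, Jo, k2, 7, 9), (1060, Jo, k2, 8, 1), (1060, Jo, k2, 8, 2), (1060, Jo, k2, 8, 9), (1060, Xia, law, 26, 1), (1060, Xia, law, 26, 2), (1060, Xia, law, 26, 9), (1060, Xia, law, 4, 1), (1060, Xia, law, 4, 2), (1060, Xia, law, 4, 9), (1060, Xia, law, 5, 1), (1060, Xia, law, 5, 2), (1060, Xia, law, 5, 9), (1060, Xia, law, 7, 1), (1060, Xia, law, 7, 2), (1060, Xia, law, 7, 9), (1060, Xia, law, 8, 1), (1060, Xia, law, 8, 2), (1060, Xia, law, 8, 9), (1060, Yan, bio, 26, 1), (1060, Yan, bio, 26, 2), (1060, Yan, bio, 26, 9), (1060, Yan, bio, 4, 1), (1060, Yan, bio, 4, 2), (1060, Yan, bio, 4, 9), (1060, Yan, bio, 5, 1), (1060, Yan, bio, 5, 2), (1060, Yan, bio, 5, 9), (1060, Yan, bio, 7, 1), (1060, Yan, bio, 7, 2), (1060, Yan, bio, 7, 9), (1060, Yan, bio, 8, 1), (1060, Yan, bio, 8, 2), (1060, Yan, bio, 8, 9), (2120, Eve, bio, 10, 23), (2120, Eve, bio, 2, 23), (2120, Eve, bio, 20, 23), (2120, Eve, bio, 26, 23), (2120, Eve, bio, 27, 23), (2120, Yan, p1, 10, 23), (2120, Yan, p1, 2, 23), (2120, Yan, p1, 20, 23), (2120, Yan, p1, 26, 23), (2120, Yan, p1, 27, 23)}.
Keep only column(s) dept, eid (46 duplicate(s) eliminated): {(bio, 10), (bio, 2), (bio, 20), (bio, 26), (bio, 27), (bio, 4), (bio, 5), (bio, 7), (bio, 8), (k2, 26), (k2, 4), (k2, 5), (k2, 7), (k2, 8), (law, 26), (law, 4), (law, 5), (law, 7), (law, 8), (p1, 10), (p1, 2), (p1, 20), (p1, 26), (p1, 27)}
Apply σ_{eid ≤ 6}; surviving tuples: {(bio, 2), (bio, 4), (bio, 5), (k2, 4), (k2, 5), (law, 4), (law, 5), (p1, 2)}
Keep only column(s) eid, dept: {(2, bio), (2, p1), (4, bio), (4, k2), (4, law), (5, bio), (5, k2), (5, law)}

{(2, bio), (2, p1), (4, bio), (4, k2), (4, law), (5, bio), (5, k2), (5, law)}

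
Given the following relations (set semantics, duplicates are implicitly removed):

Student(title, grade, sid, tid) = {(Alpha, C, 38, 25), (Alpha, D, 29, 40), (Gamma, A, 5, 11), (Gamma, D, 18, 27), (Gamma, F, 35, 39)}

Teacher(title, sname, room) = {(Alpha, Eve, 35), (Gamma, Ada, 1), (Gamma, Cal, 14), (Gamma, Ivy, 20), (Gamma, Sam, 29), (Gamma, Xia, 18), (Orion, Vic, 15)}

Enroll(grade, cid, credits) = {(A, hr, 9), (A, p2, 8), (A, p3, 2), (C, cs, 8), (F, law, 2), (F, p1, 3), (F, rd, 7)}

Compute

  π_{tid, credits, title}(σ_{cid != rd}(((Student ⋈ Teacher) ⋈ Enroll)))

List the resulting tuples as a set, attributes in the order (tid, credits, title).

Joining Student and Teacher on title yields {(Alpha, C, 38, 25, Eve, 35), (Alpha, D, 29, 40, Eve, 35), (Gamma, A, 5, 11, Ada, 1), (Gamma, A, 5, 11, Cal, 14), (Gamma, A, 5, 11, Ivy, 20), (Gamma, A, 5, 11, Sam, 29), (Gamma, A, 5, 11, Xia, 18), (Gamma, D, 18, 27, Ada, 1), (Gamma, D, 18, 27, Cal, 14), (Gamma, D, 18, 27, Ivy, 20), (Gamma, D, 18, 27, Sam, 29), (Gamma, D, 18, 27, Xia, 18), (Gamma, F, 35, 39, Ada, 1), (Gamma, F, 35, 39, Cal, 14), (Gamma, F, 35, 39, Ivy, 20), (Gamma, F, 35, 39, Sam, 29), (Gamma, F, 35, 39, Xia, 18)}.
Joining (Student ⋈ Teacher) and Enroll on grade yields {(Alpha, C, 38, 25, Eve, 35, cs, 8), (Gamma, A, 5, 11, Ada, 1, hr, 9), (Gamma, A, 5, 11, Ada, 1, p2, 8), (Gamma, A, 5, 11, Ada, 1, p3, 2), (Gamma, A, 5, 11, Cal, 14, hr, 9), (Gamma, A, 5, 11, Cal, 14, p2, 8), (Gamma, A, 5, 11, Cal, 14, p3, 2), (Gamma, A, 5, 11, Ivy, 20, hr, 9), (Gamma, A, 5, 11, Ivy, 20, p2, 8), (Gamma, A, 5, 11, Ivy, 20, p3, 2), (Gamma, A, 5, 11, Sam, 29, hr, 9), (Gamma, A, 5, 11, Sam, 29, p2, 8), (Gamma, A, 5, 11, Sam, 29, p3, 2), (Gamma, A, 5, 11, Xia, 18, hr, 9), (Gamma, A, 5, 11, Xia, 18, p2, 8), (Gamma, A, 5, 11, Xia, 18, p3, 2), (Gamma, F, 35, 39, Ada, 1, law, 2), (Gamma, F, 35, 39, Ada, 1, p1, 3), (Gamma, F, 35, 39, Ada, 1, rd, 7), (Gamma, F, 35, 39, Cal, 14, law, 2), (Gamma, F, 35, 39, Cal, 14, p1, 3), (Gamma, F, 35, 39, Cal, 14, rd, 7), (Gamma, F, 35, 39, Ivy, 20, law, 2), (Gamma, F, 35, 39, Ivy, 20, p1, 3), (Gamma, F, 35, 39, Ivy, 20, rd, 7), (Gamma, F, 35, 39, Sam, 29, law, 2), (Gamma, F, 35, 39, Sam, 29, p1, 3), (Gamma, F, 35, 39, Sam, 29, rd, 7), (Gamma, F, 35, 39, Xia, 18, law, 2), (Gamma, F, 35, 39, Xia, 18, p1, 3), (Gamma, F, 35, 39, Xia, 18, rd, 7)}.
Selection cid != rd: {(Alpha, C, 38, 25, Eve, 35, cs, 8), (Gamma, A, 5, 11, Ada, 1, hr, 9), (Gamma, A, 5, 11, Ada, 1, p2, 8), (Gamma, A, 5, 11, Ada, 1, p3, 2), (Gamma, A, 5, 11, Cal, 14, hr, 9), (Gamma, A, 5, 11, Cal, 14, p2, 8), (Gamma, A, 5, 11, Cal, 14, p3, 2), (Gamma, A, 5, 11, Ivy, 20, hr, 9), (Gamma, A, 5, 11, Ivy, 20, p2, 8), (Gamma, A, 5, 11, Ivy, 20, p3, 2), (Gamma, A, 5, 11, Sam, 29, hr, 9), (Gamma, A, 5, 11, Sam, 29, p2, 8), (Gamma, A, 5, 11, Sam, 29, p3, 2), (Gamma, A, 5, 11, Xia, 18, hr, 9), (Gamma, A, 5, 11, Xia, 18, p2, 8), (Gamma, A, 5, 11, Xia, 18, p3, 2), (Gamma, F, 35, 39, Ada, 1, law, 2), (Gamma, F, 35, 39, Ada, 1, p1, 3), (Gamma, F, 35, 39, Cal, 14, law, 2), (Gamma, F, 35, 39, Cal, 14, p1, 3), (Gamma, F, 35, 39, Ivy, 20, law, 2), (Gamma, F, 35, 39, Ivy, 20, p1, 3), (Gamma, F, 35, 39, Sam, 29, law, 2), (Gamma, F, 35, 39, Sam, 29, p1, 3), (Gamma, F, 35, 39, Xia, 18, law, 2), (Gamma, F, 35, 39, Xia, 18, p1, 3)}
Projecting to tid, credits, title (20 duplicate(s) eliminated): {(11, 2, Gamma), (11, 8, Gamma), (11, 9, Gamma), (25, 8, Alpha), (39, 2, Gamma), (39, 3, Gamma)}

{(11, 2, Gamma), (11, 8, Gamma), (11, 9, Gamma), (25, 8, Alpha), (39, 2, Gamma), (39, 3, Gamma)}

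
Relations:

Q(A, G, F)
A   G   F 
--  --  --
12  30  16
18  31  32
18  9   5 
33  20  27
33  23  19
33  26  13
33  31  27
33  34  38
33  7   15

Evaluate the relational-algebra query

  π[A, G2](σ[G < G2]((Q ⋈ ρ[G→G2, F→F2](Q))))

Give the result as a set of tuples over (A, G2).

{(18, 31), (33, 20), (33, 23), (33, 26), (33, 31), (33, 34)}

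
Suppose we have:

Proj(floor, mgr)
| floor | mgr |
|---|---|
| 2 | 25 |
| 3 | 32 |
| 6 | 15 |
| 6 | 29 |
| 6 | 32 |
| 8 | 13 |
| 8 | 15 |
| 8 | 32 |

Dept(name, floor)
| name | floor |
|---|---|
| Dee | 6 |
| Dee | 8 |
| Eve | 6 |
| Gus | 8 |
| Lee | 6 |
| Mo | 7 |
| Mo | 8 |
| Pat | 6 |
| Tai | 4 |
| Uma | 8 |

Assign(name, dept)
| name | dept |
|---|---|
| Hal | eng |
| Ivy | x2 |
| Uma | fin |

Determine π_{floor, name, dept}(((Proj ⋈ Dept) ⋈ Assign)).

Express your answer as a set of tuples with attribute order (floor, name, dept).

Natural join on floor: {(6, 15, Dee), (6, 15, Eve), (6, 15, Lee), (6, 15, Pat), (6, 29, Dee), (6, 29, Eve), (6, 29, Lee), (6, 29, Pat), (6, 32, Dee), (6, 32, Eve), (6, 32, Lee), (6, 32, Pat), (8, 13, Dee), (8, 13, Gus), (8, 13, Mo), (8, 13, Uma), (8, 15, Dee), (8, 15, Gus), (8, 15, Mo), (8, 15, Uma), (8, 32, Dee), (8, 32, Gus), (8, 32, Mo), (8, 32, Uma)}
Natural join on name: {(8, 13, Uma, fin), (8, 15, Uma, fin), (8, 32, Uma, fin)}
π_{floor, name, dept} gives {(8, Uma, fin)} (2 duplicate(s) eliminated).

{(8, Uma, fin)}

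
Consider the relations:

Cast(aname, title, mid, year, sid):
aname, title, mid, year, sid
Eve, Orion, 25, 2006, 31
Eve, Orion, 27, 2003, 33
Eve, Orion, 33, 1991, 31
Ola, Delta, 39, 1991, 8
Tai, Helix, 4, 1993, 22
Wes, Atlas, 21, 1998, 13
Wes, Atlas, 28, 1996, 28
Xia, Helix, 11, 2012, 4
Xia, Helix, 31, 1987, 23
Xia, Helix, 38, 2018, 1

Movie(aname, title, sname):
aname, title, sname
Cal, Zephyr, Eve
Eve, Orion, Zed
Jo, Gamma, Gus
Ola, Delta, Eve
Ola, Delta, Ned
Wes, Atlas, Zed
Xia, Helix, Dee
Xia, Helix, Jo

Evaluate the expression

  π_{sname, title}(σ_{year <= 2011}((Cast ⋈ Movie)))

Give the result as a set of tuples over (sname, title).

Cast ⋈ Movie (natural join on aname, title): {(Eve, Orion, 25, 2006, 31, Zed), (Eve, Orion, 27, 2003, 33, Zed), (Eve, Orion, 33, 1991, 31, Zed), (Ola, Delta, 39, 1991, 8, Eve), (Ola, Delta, 39, 1991, 8, Ned), (Wes, Atlas, 21, 1998, 13, Zed), (Wes, Atlas, 28, 1996, 28, Zed), (Xia, Helix, 11, 2012, 4, Dee), (Xia, Helix, 11, 2012, 4, Jo), (Xia, Helix, 31, 1987, 23, Dee), (Xia, Helix, 31, 1987, 23, Jo), (Xia, Helix, 38, 2018, 1, Dee), (Xia, Helix, 38, 2018, 1, Jo)}
Apply σ_{year <= 2011}; surviving tuples: {(Eve, Orion, 25, 2006, 31, Zed), (Eve, Orion, 27, 2003, 33, Zed), (Eve, Orion, 33, 1991, 31, Zed), (Ola, Delta, 39, 1991, 8, Eve), (Ola, Delta, 39, 1991, 8, Ned), (Wes, Atlas, 21, 1998, 13, Zed), (Wes, Atlas, 28, 1996, 28, Zed), (Xia, Helix, 31, 1987, 23, Dee), (Xia, Helix, 31, 1987, 23, Jo)}
Keep only column(s) sname, title (3 duplicate(s) eliminated): {(Dee, Helix), (Eve, Delta), (Jo, Helix), (Ned, Delta), (Zed, Atlas), (Zed, Orion)}

{(Dee, Helix), (Eve, Delta), (Jo, Helix), (Ned, Delta), (Zed, Atlas), (Zed, Orion)}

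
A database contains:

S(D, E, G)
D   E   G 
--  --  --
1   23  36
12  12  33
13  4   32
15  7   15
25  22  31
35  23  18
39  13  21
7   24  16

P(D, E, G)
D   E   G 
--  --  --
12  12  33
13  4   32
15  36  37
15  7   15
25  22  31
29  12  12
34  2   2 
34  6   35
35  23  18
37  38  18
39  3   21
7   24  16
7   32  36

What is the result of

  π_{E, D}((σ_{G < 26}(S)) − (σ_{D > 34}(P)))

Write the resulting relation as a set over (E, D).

Selection G < 26: {(15, 7, 15), (35, 23, 18), (39, 13, 21), (7, 24, 16)}
Selection D > 34: {(35, 23, 18), (37, 38, 18), (39, 3, 21)}
Taking the difference: {(15, 7, 15), (39, 13, 21), (7, 24, 16)}
π[E, D]: project onto (E, D) → {(13, 39), (24, 7), (7, 15)}

{(13, 39), (24, 7), (7, 15)}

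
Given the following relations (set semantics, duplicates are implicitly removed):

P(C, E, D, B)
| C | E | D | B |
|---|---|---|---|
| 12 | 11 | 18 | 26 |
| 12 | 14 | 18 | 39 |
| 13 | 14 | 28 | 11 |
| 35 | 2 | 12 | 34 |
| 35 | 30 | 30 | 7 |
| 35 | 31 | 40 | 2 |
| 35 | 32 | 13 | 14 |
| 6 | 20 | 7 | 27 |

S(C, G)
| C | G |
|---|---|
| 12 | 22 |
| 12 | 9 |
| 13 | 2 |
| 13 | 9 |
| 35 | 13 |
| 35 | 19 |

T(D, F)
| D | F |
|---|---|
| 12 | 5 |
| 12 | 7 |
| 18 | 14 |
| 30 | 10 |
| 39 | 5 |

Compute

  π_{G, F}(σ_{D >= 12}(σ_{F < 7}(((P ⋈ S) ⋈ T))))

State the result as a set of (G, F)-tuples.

Natural join on C: {(12, 11, 18, 26, 22), (12, 11, 18, 26, 9), (12, 14, 18, 39, 22), (12, 14, 18, 39, 9), (13, 14, 28, 11, 2), (13, 14, 28, 11, 9), (35, 2, 12, 34, 13), (35, 2, 12, 34, 19), (35, 30, 30, 7, 13), (35, 30, 30, 7, 19), (35, 31, 40, 2, 13), (35, 31, 40, 2, 19), (35, 32, 13, 14, 13), (35, 32, 13, 14, 19)}
Natural join on D: {(12, 11, 18, 26, 22, 14), (12, 11, 18, 26, 9, 14), (12, 14, 18, 39, 22, 14), (12, 14, 18, 39, 9, 14), (35, 2, 12, 34, 13, 5), (35, 2, 12, 34, 13, 7), (35, 2, 12, 34, 19, 5), (35, 2, 12, 34, 19, 7), (35, 30, 30, 7, 13, 10), (35, 30, 30, 7, 19, 10)}
Filtering on F < 7 leaves {(35, 2, 12, 34, 13, 5), (35, 2, 12, 34, 19, 5)}.
Filtering on D >= 12 leaves {(35, 2, 12, 34, 13, 5), (35, 2, 12, 34, 19, 5)}.
π[G, F]: project onto (G, F) → {(13, 5), (19, 5)}

{(13, 5), (19, 5)}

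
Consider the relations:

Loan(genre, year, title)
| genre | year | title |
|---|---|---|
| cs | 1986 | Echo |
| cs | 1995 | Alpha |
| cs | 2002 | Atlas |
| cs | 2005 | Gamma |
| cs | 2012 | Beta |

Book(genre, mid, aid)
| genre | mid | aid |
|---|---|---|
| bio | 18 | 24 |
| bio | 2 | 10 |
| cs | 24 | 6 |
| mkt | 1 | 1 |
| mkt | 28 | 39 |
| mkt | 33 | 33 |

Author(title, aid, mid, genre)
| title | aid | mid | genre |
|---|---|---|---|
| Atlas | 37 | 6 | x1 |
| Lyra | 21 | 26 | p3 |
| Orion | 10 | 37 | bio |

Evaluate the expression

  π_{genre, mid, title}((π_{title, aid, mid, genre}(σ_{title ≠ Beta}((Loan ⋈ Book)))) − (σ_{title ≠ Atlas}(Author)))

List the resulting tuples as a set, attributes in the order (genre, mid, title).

Natural join on genre: {(cs, 1986, Echo, 24, 6), (cs, 1995, Alpha, 24, 6), (cs, 2002, Atlas, 24, 6), (cs, 2005, Gamma, 24, 6), (cs, 2012, Beta, 24, 6)}
Filtering on title ≠ Beta leaves {(cs, 1986, Echo, 24, 6), (cs, 1995, Alpha, 24, 6), (cs, 2002, Atlas, 24, 6), (cs, 2005, Gamma, 24, 6)}.
π_{title, aid, mid, genre} gives {(Alpha, 6, 24, cs), (Atlas, 6, 24, cs), (Echo, 6, 24, cs), (Gamma, 6, 24, cs)}.
Filtering on title ≠ Atlas leaves {(Lyra, 21, 26, p3), (Orion, 10, 37, bio)}.
Difference: {(Alpha, 6, 24, cs), (Atlas, 6, 24, cs), (Echo, 6, 24, cs), (Gamma, 6, 24, cs)} with {(Lyra, 21, 26, p3), (Orion, 10, 37, bio)} → {(Alpha, 6, 24, cs), (Atlas, 6, 24, cs), (Echo, 6, 24, cs), (Gamma, 6, 24, cs)}
π_{genre, mid, title} gives {(cs, 24, Alpha), (cs, 24, Atlas), (cs, 24, Echo), (cs, 24, Gamma)}.

{(cs, 24, Alpha), (cs, 24, Atlas), (cs, 24, Echo), (cs, 24, Gamma)}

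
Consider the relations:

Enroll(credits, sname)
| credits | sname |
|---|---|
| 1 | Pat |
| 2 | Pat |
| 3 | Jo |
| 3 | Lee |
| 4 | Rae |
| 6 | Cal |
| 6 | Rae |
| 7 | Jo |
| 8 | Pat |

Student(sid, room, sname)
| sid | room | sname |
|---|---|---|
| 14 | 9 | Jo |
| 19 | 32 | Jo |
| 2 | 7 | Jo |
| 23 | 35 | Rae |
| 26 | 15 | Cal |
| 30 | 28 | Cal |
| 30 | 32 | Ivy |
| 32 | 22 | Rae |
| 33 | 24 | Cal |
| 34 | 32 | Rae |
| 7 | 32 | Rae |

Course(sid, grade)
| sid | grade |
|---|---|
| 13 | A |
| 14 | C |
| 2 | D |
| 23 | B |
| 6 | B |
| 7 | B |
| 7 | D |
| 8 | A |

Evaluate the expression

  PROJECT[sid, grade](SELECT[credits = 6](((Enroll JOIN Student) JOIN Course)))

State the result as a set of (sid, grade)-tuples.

{(23, B), (7, B), (7, D)}

Enroll ⋈ Student (natural join on sname): {(3, Jo, 14, 9), (3, Jo, 19, 32), (3, Jo, 2, 7), (4, Rae, 23, 35), (4, Rae, 32, 22), (4, Rae, 34, 32), (4, Rae, 7, 32), (6, Cal, 26, 15), (6, Cal, 30, 28), (6, Cal, 33, 24), (6, Rae, 23, 35), (6, Rae, 32, 22), (6, Rae, 34, 32), (6, Rae, 7, 32), (7, Jo, 14, 9), (7, Jo, 19, 32), (7, Jo, 2, 7)}
(Enroll JOIN Student) ⋈ Course (natural join on sid): {(3, Jo, 14, 9, C), (3, Jo, 2, 7, D), (4, Rae, 23, 35, B), (4, Rae, 7, 32, B), (4, Rae, 7, 32, D), (6, Rae, 23, 35, B), (6, Rae, 7, 32, B), (6, Rae, 7, 32, D), (7, Jo, 14, 9, C), (7, Jo, 2, 7, D)}
Filtering on credits = 6 leaves {(6, Rae, 23, 35, B), (6, Rae, 7, 32, B), (6, Rae, 7, 32, D)}.
π_{sid, grade} gives {(23, B), (7, B), (7, D)}.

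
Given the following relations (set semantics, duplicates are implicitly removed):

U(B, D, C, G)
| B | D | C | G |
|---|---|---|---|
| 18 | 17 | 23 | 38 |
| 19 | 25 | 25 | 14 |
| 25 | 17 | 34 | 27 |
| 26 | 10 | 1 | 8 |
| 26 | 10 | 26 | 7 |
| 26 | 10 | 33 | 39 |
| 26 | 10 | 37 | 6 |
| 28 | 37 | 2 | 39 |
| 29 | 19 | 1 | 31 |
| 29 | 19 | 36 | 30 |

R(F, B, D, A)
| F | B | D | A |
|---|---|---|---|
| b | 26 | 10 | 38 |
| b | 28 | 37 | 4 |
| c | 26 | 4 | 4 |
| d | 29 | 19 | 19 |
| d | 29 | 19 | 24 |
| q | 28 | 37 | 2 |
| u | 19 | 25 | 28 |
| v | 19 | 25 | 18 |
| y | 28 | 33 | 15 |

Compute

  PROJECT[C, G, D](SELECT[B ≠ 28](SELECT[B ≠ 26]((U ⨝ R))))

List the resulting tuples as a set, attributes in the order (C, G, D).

Natural join on B, D: {(19, 25, 25, 14, u, 28), (19, 25, 25, 14, v, 18), (26, 10, 1, 8, b, 38), (26, 10, 26, 7, b, 38), (26, 10, 33, 39, b, 38), (26, 10, 37, 6, b, 38), (28, 37, 2, 39, b, 4), (28, 37, 2, 39, q, 2), (29, 19, 1, 31, d, 19), (29, 19, 1, 31, d, 24), (29, 19, 36, 30, d, 19), (29, 19, 36, 30, d, 24)}
Filtering on B ≠ 26 leaves {(19, 25, 25, 14, u, 28), (19, 25, 25, 14, v, 18), (28, 37, 2, 39, b, 4), (28, 37, 2, 39, q, 2), (29, 19, 1, 31, d, 19), (29, 19, 1, 31, d, 24), (29, 19, 36, 30, d, 19), (29, 19, 36, 30, d, 24)}.
Filtering on B ≠ 28 leaves {(19, 25, 25, 14, u, 28), (19, 25, 25, 14, v, 18), (29, 19, 1, 31, d, 19), (29, 19, 1, 31, d, 24), (29, 19, 36, 30, d, 19), (29, 19, 36, 30, d, 24)}.
π[C, G, D]: project onto (C, G, D) (3 duplicate(s) eliminated) → {(1, 31, 19), (25, 14, 25), (36, 30, 19)}

{(1, 31, 19), (25, 14, 25), (36, 30, 19)}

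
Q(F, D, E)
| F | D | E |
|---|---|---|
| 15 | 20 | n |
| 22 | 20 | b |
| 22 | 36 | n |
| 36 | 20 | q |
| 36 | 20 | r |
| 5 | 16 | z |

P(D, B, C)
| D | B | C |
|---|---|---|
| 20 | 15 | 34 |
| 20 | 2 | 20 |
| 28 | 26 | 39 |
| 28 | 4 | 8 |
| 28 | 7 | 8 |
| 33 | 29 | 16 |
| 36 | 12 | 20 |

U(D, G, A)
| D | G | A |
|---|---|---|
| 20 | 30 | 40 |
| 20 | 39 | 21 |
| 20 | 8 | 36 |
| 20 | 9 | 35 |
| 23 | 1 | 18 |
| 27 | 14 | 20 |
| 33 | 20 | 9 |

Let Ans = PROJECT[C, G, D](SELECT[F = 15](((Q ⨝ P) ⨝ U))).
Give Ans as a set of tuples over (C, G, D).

Joining Q and P on D yields {(15, 20, n, 15, 34), (15, 20, n, 2, 20), (22, 20, b, 15, 34), (22, 20, b, 2, 20), (22, 36, n, 12, 20), (36, 20, q, 15, 34), (36, 20, q, 2, 20), (36, 20, r, 15, 34), (36, 20, r, 2, 20)}.
Joining (Q ⨝ P) and U on D yields {(15, 20, n, 15, 34, 30, 40), (15, 20, n, 15, 34, 39, 21), (15, 20, n, 15, 34, 8, 36), (15, 20, n, 15, 34, 9, 35), (15, 20, n, 2, 20, 30, 40), (15, 20, n, 2, 20, 39, 21), (15, 20, n, 2, 20, 8, 36), (15, 20, n, 2, 20, 9, 35), (22, 20, b, 15, 34, 30, 40), (22, 20, b, 15, 34, 39, 21), (22, 20, b, 15, 34, 8, 36), (22, 20, b, 15, 34, 9, 35), (22, 20, b, 2, 20, 30, 40), (22, 20, b, 2, 20, 39, 21), (22, 20, b, 2, 20, 8, 36), (22, 20, b, 2, 20, 9, 35), (36, 20, q, 15, 34, 30, 40), (36, 20, q, 15, 34, 39, 21), (36, 20, q, 15, 34, 8, 36), (36, 20, q, 15, 34, 9, 35), (36, 20, q, 2, 20, 30, 40), (36, 20, q, 2, 20, 39, 21), (36, 20, q, 2, 20, 8, 36), (36, 20, q, 2, 20, 9, 35), (36, 20, r, 15, 34, 30, 40), (36, 20, r, 15, 34, 39, 21), (36, 20, r, 15, 34, 8, 36), (36, 20, r, 15, 34, 9, 35), (36, 20, r, 2, 20, 30, 40), (36, 20, r, 2, 20, 39, 21), (36, 20, r, 2, 20, 8, 36), (36, 20, r, 2, 20, 9, 35)}.
Apply σ_{F = 15}; surviving tuples: {(15, 20, n, 15, 34, 30, 40), (15, 20, n, 15, 34, 39, 21), (15, 20, n, 15, 34, 8, 36), (15, 20, n, 15, 34, 9, 35), (15, 20, n, 2, 20, 30, 40), (15, 20, n, 2, 20, 39, 21), (15, 20, n, 2, 20, 8, 36), (15, 20, n, 2, 20, 9, 35)}
π_{C, G, D} gives {(20, 30, 20), (20, 39, 20), (20, 8, 20), (20, 9, 20), (34, 30, 20), (34, 39, 20), (34, 8, 20), (34, 9, 20)}.

{(20, 30, 20), (20, 39, 20), (20, 8, 20), (20, 9, 20), (34, 30, 20), (34, 39, 20), (34, 8, 20), (34, 9, 20)}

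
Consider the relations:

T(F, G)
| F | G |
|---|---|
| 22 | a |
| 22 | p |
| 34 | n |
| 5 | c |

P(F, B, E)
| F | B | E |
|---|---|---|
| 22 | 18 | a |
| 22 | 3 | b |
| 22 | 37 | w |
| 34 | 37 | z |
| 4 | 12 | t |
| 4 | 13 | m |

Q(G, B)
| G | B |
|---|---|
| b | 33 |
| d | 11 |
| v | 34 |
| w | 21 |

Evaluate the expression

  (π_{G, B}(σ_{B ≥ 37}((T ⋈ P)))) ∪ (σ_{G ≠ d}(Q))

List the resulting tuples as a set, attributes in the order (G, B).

Joining T and P on F yields {(22, a, 18, a), (22, a, 3, b), (22, a, 37, w), (22, p, 18, a), (22, p, 3, b), (22, p, 37, w), (34, n, 37, z)}.
Selection B ≥ 37: {(22, a, 37, w), (22, p, 37, w), (34, n, 37, z)}
Projecting to G, B: {(a, 37), (n, 37), (p, 37)}
Selection G ≠ d: {(b, 33), (v, 34), (w, 21)}
Union: {(a, 37), (n, 37), (p, 37)} with {(b, 33), (v, 34), (w, 21)} → {(a, 37), (b, 33), (n, 37), (p, 37), (v, 34), (w, 21)}

{(a, 37), (b, 33), (n, 37), (p, 37), (v, 34), (w, 21)}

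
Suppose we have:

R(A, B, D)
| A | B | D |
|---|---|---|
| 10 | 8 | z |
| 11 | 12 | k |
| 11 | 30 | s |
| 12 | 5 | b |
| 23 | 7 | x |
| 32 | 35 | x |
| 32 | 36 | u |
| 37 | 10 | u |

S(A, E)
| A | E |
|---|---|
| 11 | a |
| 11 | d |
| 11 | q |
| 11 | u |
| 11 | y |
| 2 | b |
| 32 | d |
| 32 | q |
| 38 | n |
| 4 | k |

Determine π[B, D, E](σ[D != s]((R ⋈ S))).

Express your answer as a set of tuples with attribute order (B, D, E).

R ⋈ S (natural join on A): {(11, 12, k, a), (11, 12, k, d), (11, 12, k, q), (11, 12, k, u), (11, 12, k, y), (11, 30, s, a), (11, 30, s, d), (11, 30, s, q), (11, 30, s, u), (11, 30, s, y), (32, 35, x, d), (32, 35, x, q), (32, 36, u, d), (32, 36, u, q)}
Selection D != s: {(11, 12, k, a), (11, 12, k, d), (11, 12, k, q), (11, 12, k, u), (11, 12, k, y), (32, 35, x, d), (32, 35, x, q), (32, 36, u, d), (32, 36, u, q)}
Keep only column(s) B, D, E: {(12, k, a), (12, k, d), (12, k, q), (12, k, u), (12, k, y), (35, x, d), (35, x, q), (36, u, d), (36, u, q)}

{(12, k, a), (12, k, d), (12, k, q), (12, k, u), (12, k, y), (35, x, d), (35, x, q), (36, u, d), (36, u, q)}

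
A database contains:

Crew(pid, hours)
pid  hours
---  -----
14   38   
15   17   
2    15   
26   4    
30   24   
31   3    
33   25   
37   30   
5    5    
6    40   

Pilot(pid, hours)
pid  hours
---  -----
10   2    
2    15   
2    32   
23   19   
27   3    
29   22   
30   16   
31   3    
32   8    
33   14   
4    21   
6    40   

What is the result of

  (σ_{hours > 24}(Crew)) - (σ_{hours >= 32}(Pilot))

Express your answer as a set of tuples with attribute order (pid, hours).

{(14, 38), (33, 25), (37, 30)}

σ[hours > 24]: keep tuples satisfying hours > 24 → {(14, 38), (33, 25), (37, 30), (6, 40)}
σ[hours >= 32]: keep tuples satisfying hours >= 32 → {(2, 32), (6, 40)}
Set difference of the two operands is {(14, 38), (33, 25), (37, 30)}.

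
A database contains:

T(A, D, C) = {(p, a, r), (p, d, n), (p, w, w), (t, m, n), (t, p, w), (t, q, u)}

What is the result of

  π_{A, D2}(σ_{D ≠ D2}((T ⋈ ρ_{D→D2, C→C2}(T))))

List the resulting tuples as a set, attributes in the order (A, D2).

{(p, a), (p, d), (p, w), (t, m), (t, p), (t, q)}

ρ[D→D2, C→C2]: schema becomes (A, D2, C2); tuples unchanged.
T ⋈ ρ_{D→D2, C→C2}(T) (natural join on A): {(p, a, r, a, r), (p, a, r, d, n), (p, a, r, w, w), (p, d, n, a, r), (p, d, n, d, n), (p, d, n, w, w), (p, w, w, a, r), (p, w, w, d, n), (p, w, w, w, w), (t, m, n, m, n), (t, m, n, p, w), (t, m, n, q, u), (t, p, w, m, n), (t, p, w, p, w), (t, p, w, q, u), (t, q, u, m, n), (t, q, u, p, w), (t, q, u, q, u)}
σ[D ≠ D2]: keep tuples satisfying D ≠ D2 → {(p, a, r, d, n), (p, a, r, w, w), (p, d, n, a, r), (p, d, n, w, w), (p, w, w, a, r), (p, w, w, d, n), (t, m, n, p, w), (t, m, n, q, u), (t, p, w, m, n), (t, p, w, q, u), (t, q, u, m, n), (t, q, u, p, w)}
π_{A, D2} gives {(p, a), (p, d), (p, w), (t, m), (t, p), (t, q)} (6 duplicate(s) eliminated).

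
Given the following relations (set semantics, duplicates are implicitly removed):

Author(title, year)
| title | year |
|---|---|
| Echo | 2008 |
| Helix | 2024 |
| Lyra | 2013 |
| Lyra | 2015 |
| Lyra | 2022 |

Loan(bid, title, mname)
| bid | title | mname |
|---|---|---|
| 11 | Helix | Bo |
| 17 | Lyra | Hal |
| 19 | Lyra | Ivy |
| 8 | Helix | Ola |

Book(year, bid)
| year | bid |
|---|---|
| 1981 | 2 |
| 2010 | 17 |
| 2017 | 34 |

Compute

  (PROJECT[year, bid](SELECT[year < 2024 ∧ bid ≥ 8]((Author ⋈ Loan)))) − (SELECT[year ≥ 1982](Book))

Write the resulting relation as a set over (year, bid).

{(2013, 17), (2013, 19), (2015, 17), (2015, 19), (2022, 17), (2022, 19)}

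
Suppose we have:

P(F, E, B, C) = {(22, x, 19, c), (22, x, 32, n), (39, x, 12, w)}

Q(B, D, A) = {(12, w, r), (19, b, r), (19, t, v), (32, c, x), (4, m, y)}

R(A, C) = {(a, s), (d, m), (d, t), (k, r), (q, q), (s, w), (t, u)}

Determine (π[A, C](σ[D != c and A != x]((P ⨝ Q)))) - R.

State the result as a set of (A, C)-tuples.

{(r, c), (r, w), (v, c)}

Natural join on B: {(22, x, 19, c, b, r), (22, x, 19, c, t, v), (22, x, 32, n, c, x), (39, x, 12, w, w, r)}
Apply σ_{D != c and A != x}; surviving tuples: {(22, x, 19, c, b, r), (22, x, 19, c, t, v), (39, x, 12, w, w, r)}
π_{A, C} gives {(r, c), (r, w), (v, c)}.
Set difference of the two operands is {(r, c), (r, w), (v, c)}.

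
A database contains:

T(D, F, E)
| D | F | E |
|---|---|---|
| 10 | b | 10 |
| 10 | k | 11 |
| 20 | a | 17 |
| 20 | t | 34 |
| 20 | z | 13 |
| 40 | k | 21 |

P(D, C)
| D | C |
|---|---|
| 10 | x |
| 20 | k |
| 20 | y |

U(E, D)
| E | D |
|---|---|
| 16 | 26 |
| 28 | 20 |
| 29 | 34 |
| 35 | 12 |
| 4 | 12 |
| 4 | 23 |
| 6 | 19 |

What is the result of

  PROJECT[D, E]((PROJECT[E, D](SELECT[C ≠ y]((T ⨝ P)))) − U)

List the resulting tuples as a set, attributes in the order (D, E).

{(10, 10), (10, 11), (20, 13), (20, 17), (20, 34)}

Joining T and P on D yields {(10, b, 10, x), (10, k, 11, x), (20, a, 17, k), (20, a, 17, y), (20, t, 34, k), (20, t, 34, y), (20, z, 13, k), (20, z, 13, y)}.
Apply σ_{C ≠ y}; surviving tuples: {(10, b, 10, x), (10, k, 11, x), (20, a, 17, k), (20, t, 34, k), (20, z, 13, k)}
π_{E, D} gives {(10, 10), (11, 10), (13, 20), (17, 20), (34, 20)}.
Difference: {(10, 10), (11, 10), (13, 20), (17, 20), (34, 20)} with {(16, 26), (28, 20), (29, 34), (35, 12), (4, 12), (4, 23), (6, 19)} → {(10, 10), (11, 10), (13, 20), (17, 20), (34, 20)}
π_{D, E} gives {(10, 10), (10, 11), (20, 13), (20, 17), (20, 34)}.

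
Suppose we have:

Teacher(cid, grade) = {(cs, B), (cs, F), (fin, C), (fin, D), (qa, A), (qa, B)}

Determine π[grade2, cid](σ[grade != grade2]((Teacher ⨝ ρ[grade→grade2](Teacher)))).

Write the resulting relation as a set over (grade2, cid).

ρ[grade→grade2]: schema becomes (cid, grade2); tuples unchanged.
Joining Teacher and ρ[grade→grade2](Teacher) on cid yields {(cs, B, B), (cs, B, F), (cs, F, B), (cs, F, F), (fin, C, C), (fin, C, D), (fin, D, C), (fin, D, D), (qa, A, A), (qa, A, B), (qa, B, A), (qa, B, B)}.
Apply σ_{grade != grade2}; surviving tuples: {(cs, B, F), (cs, F, B), (fin, C, D), (fin, D, C), (qa, A, B), (qa, B, A)}
Projecting to grade2, cid: {(A, qa), (B, cs), (B, qa), (C, fin), (D, fin), (F, cs)}

{(A, qa), (B, cs), (B, qa), (C, fin), (D, fin), (F, cs)}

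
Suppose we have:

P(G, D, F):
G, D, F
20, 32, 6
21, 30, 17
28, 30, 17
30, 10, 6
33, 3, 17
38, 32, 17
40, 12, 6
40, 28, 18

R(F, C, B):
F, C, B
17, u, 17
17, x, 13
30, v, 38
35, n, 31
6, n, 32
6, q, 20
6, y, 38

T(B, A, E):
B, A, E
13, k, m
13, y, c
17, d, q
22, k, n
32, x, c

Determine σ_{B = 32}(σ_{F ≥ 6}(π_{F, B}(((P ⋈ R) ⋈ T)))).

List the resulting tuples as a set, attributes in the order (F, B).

Natural join on F: {(20, 32, 6, n, 32), (20, 32, 6, q, 20), (20, 32, 6, y, 38), (21, 30, 17, u, 17), (21, 30, 17, x, 13), (28, 30, 17, u, 17), (28, 30, 17, x, 13), (30, 10, 6, n, 32), (30, 10, 6, q, 20), (30, 10, 6, y, 38), (33, 3, 17, u, 17), (33, 3, 17, x, 13), (38, 32, 17, u, 17), (38, 32, 17, x, 13), (40, 12, 6, n, 32), (40, 12, 6, q, 20), (40, 12, 6, y, 38)}
Natural join on B: {(20, 32, 6, n, 32, x, c), (21, 30, 17, u, 17, d, q), (21, 30, 17, x, 13, k, m), (21, 30, 17, x, 13, y, c), (28, 30, 17, u, 17, d, q), (28, 30, 17, x, 13, k, m), (28, 30, 17, x, 13, y, c), (30, 10, 6, n, 32, x, c), (33, 3, 17, u, 17, d, q), (33, 3, 17, x, 13, k, m), (33, 3, 17, x, 13, y, c), (38, 32, 17, u, 17, d, q), (38, 32, 17, x, 13, k, m), (38, 32, 17, x, 13, y, c), (40, 12, 6, n, 32, x, c)}
π[F, B]: project onto (F, B) (12 duplicate(s) eliminated) → {(17, 13), (17, 17), (6, 32)}
Filtering on F ≥ 6 leaves {(17, 13), (17, 17), (6, 32)}.
Filtering on B = 32 leaves {(6, 32)}.

{(6, 32)}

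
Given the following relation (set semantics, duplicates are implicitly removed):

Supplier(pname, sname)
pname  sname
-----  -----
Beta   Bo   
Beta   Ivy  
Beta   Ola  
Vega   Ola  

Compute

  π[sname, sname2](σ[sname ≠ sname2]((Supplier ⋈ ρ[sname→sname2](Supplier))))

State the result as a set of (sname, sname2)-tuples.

{(Bo, Ivy), (Bo, Ola), (Ivy, Bo), (Ivy, Ola), (Ola, Bo), (Ola, Ivy)}

ρ[sname→sname2]: schema becomes (pname, sname2); tuples unchanged.
Natural join on pname: {(Beta, Bo, Bo), (Beta, Bo, Ivy), (Beta, Bo, Ola), (Beta, Ivy, Bo), (Beta, Ivy, Ivy), (Beta, Ivy, Ola), (Beta, Ola, Bo), (Beta, Ola, Ivy), (Beta, Ola, Ola), (Vega, Ola, Ola)}
Apply σ_{sname ≠ sname2}; surviving tuples: {(Beta, Bo, Ivy), (Beta, Bo, Ola), (Beta, Ivy, Bo), (Beta, Ivy, Ola), (Beta, Ola, Bo), (Beta, Ola, Ivy)}
Keep only column(s) sname, sname2: {(Bo, Ivy), (Bo, Ola), (Ivy, Bo), (Ivy, Ola), (Ola, Bo), (Ola, Ivy)}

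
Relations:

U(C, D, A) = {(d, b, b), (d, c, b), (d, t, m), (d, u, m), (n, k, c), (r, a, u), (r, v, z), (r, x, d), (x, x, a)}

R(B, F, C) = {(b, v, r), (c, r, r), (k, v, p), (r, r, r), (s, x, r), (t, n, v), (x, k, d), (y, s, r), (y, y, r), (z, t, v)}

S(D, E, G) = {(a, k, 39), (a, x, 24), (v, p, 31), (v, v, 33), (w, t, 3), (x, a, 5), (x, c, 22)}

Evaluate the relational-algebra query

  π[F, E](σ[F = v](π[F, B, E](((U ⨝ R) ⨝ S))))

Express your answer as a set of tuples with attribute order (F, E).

{(v, a), (v, c), (v, k), (v, p), (v, v), (v, x)}

U ⋈ R (natural join on C): {(d, b, b, x, k), (d, c, b, x, k), (d, t, m, x, k), (d, u, m, x, k), (r, a, u, b, v), (r, a, u, c, r), (r, a, u, r, r), (r, a, u, s, x), (r, a, u, y, s), (r, a, u, y, y), (r, v, z, b, v), (r, v, z, c, r), (r, v, z, r, r), (r, v, z, s, x), (r, v, z, y, s), (r, v, z, y, y), (r, x, d, b, v), (r, x, d, c, r), (r, x, d, r, r), (r, x, d, s, x), (r, x, d, y, s), (r, x, d, y, y)}
(U ⨝ R) ⋈ S (natural join on D): {(r, a, u, b, v, k, 39), (r, a, u, b, v, x, 24), (r, a, u, c, r, k, 39), (r, a, u, c, r, x, 24), (r, a, u, r, r, k, 39), (r, a, u, r, r, x, 24), (r, a, u, s, x, k, 39), (r, a, u, s, x, x, 24), (r, a, u, y, s, k, 39), (r, a, u, y, s, x, 24), (r, a, u, y, y, k, 39), (r, a, u, y, y, x, 24), (r, v, z, b, v, p, 31), (r, v, z, b, v, v, 33), (r, v, z, c, r, p, 31), (r, v, z, c, r, v, 33), (r, v, z, r, r, p, 31), (r, v, z, r, r, v, 33), (r, v, z, s, x, p, 31), (r, v, z, s, x, v, 33), (r, v, z, y, s, p, 31), (r, v, z, y, s, v, 33), (r, v, z, y, y, p, 31), (r, v, z, y, y, v, 33), (r, x, d, b, v, a, 5), (r, x, d, b, v, c, 22), (r, x, d, c, r, a, 5), (r, x, d, c, r, c, 22), (r, x, d, r, r, a, 5), (r, x, d, r, r, c, 22), (r, x, d, s, x, a, 5), (r, x, d, s, x, c, 22), (r, x, d, y, s, a, 5), (r, x, d, y, s, c, 22), (r, x, d, y, y, a, 5), (r, x, d, y, y, c, 22)}
Projecting to F, B, E: {(r, c, a), (r, c, c), (r, c, k), (r, c, p), (r, c, v), (r, c, x), (r, r, a), (r, r, c), (r, r, k), (r, r, p), (r, r, v), (r, r, x), (s, y, a), (s, y, c), (s, y, k), (s, y, p), (s, y, v), (s, y, x), (v, b, a), (v, b, c), (v, b, k), (v, b, p), (v, b, v), (v, b, x), (x, s, a), (x, s, c), (x, s, k), (x, s, p), (x, s, v), (x, s, x), (y, y, a), (y, y, c), (y, y, k), (y, y, p), (y, y, v), (y, y, x)}
Filtering on F = v leaves {(v, b, a), (v, b, c), (v, b, k), (v, b, p), (v, b, v), (v, b, x)}.
Projecting to F, E: {(v, a), (v, c), (v, k), (v, p), (v, v), (v, x)}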